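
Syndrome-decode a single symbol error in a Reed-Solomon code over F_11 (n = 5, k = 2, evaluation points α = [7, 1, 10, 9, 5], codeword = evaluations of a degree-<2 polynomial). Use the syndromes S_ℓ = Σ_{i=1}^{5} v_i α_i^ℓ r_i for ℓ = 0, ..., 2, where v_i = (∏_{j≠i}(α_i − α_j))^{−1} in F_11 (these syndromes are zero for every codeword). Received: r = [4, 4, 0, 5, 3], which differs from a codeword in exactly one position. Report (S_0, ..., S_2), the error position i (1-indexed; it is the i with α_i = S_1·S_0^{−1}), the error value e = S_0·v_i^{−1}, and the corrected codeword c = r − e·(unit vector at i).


S = (3, 3, 3), error at position 2, error magnitude e = 3, c = [4, 1, 0, 5, 3].

Step 1: column multipliers v_i = (∏_{j≠i}(α_i − α_j))^{−1} mod 11.
  i = 1 (α = 7): (7−1)(7−10)(7−9)(7−5) = 6·(−3)·(−2)·2 = 72 ≡ 6, so v_1 = 6^{−1} = 2 (mod 11).
  i = 2 (α = 1): (1−7)(1−10)(1−9)(1−5) = (−6)·(−9)·(−8)·(−4) = 1728 ≡ 1, so v_2 = 1^{−1} = 1 (mod 11).
  i = 3 (α = 10): (10−7)(10−1)(10−9)(10−5) = 3·9·1·5 = 135 ≡ 3, so v_3 = 3^{−1} = 4 (mod 11).
  i = 4 (α = 9): (9−7)(9−1)(9−10)(9−5) = 2·8·(−1)·4 = −64 ≡ 2, so v_4 = 2^{−1} = 6 (mod 11).
  i = 5 (α = 5): (5−7)(5−1)(5−10)(5−9) = (−2)·4·(−5)·(−4) = −160 ≡ 5, so v_5 = 5^{−1} = 9 (mod 11).
  v = [2, 1, 4, 6, 9].
Step 2: syndromes of r = [4, 4, 0, 5, 3] (all sums mod 11).
  S_0 = Σ v_i r_i = 2·4 + 1·4 + 4·0 + 6·5 + 9·3 = 69 ≡ 3.
  S_1 = Σ v_i α_i r_i = 2·7·4 + 1·1·4 + 4·10·0 + 6·9·5 + 9·5·3 = 465 ≡ 3.
  α_i^2 mod 11 = [5, 1, 1, 4, 3].
  S_2 = Σ v_i α_i^2 r_i = 2·5·4 + 1·1·4 + 4·1·0 + 6·4·5 + 9·3·3 = 245 ≡ 3.
  S = (3, 3, 3) ≠ 0, so r is not a codeword (an error is present).
Step 3: locate the error. For a single error e at position i, S_ℓ = v_i·e·α_i^ℓ, so α_err = S_1/S_0.
  S_0^{−1} = 3^{−1} = 4 (mod 11), so α_err = 3·4 = 12 ≡ 1 = α_2. Error position i = 2.
  Consistency check: S_2/S_1 = 3·4 = 12 ≡ 1 = α_err ✓ (single-error assumption holds).
Step 4: error magnitude e = S_0/v_2 = S_0·∏_{j≠2}(α_2 − α_j) = 3·1 = 3 ≡ 3 (mod 11).
Step 5: correct position 2: c_2 = r_2 − e = 4 − 3 ≡ 1 (mod 11). Hence c = [4, 1, 0, 5, 3].
  Check: interpolating c through the α_i gives m(x) = 6 + 6·x (degree < 2) with m(α_i) = c_i for every i, so c is indeed a codeword.


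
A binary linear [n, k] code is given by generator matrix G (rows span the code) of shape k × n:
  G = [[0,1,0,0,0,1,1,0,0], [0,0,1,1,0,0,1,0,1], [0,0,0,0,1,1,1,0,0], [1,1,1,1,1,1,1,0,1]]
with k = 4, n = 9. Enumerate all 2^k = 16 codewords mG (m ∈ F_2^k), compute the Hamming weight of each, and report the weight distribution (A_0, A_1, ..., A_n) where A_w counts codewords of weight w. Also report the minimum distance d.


Weight distribution: A_0 = 1, A_2 = 2, A_3 = 4, A_4 = 2, A_5 = 4, A_6 = 2, A_8 = 1. Minimum distance d = 2.

Enumerate all 2^4 = 16 messages m ∈ F_2^4.
For each, compute codeword c = mG in F_2^9, then tally its weight.
  m = 0000 → c = 000000000, weight = 0.
  m = 1000 → c = 010001100, weight = 3.
  m = 0100 → c = 001100101, weight = 4.
  m = 1100 → c = 011101001, weight = 5.
  m = 0010 → c = 000011100, weight = 3.
  m = 1010 → c = 010010000, weight = 2.
  m = 0110 → c = 001111001, weight = 5.
  m = 1110 → c = 011110101, weight = 6.
  m = 0001 → c = 111111101, weight = 8.
  m = 1001 → c = 101110001, weight = 5.
  m = 0101 → c = 110011000, weight = 4.
  m = 1101 → c = 100010100, weight = 3.
  m = 0011 → c = 111100001, weight = 5.
  m = 1011 → c = 101101101, weight = 6.
  m = 0111 → c = 110000100, weight = 3.
  m = 1111 → c = 100001000, weight = 2.
Tally weights:
  weight 0: 1 codewords.
  weight 2: 2 codewords.
  weight 3: 4 codewords.
  weight 4: 2 codewords.
  weight 5: 4 codewords.
  weight 6: 2 codewords.
  weight 8: 1 codewords.
Minimum distance d = smallest w > 0 with A_w > 0 = 2.
Sanity: Σ A_w = 16 = 2^4 = 16 ✓.


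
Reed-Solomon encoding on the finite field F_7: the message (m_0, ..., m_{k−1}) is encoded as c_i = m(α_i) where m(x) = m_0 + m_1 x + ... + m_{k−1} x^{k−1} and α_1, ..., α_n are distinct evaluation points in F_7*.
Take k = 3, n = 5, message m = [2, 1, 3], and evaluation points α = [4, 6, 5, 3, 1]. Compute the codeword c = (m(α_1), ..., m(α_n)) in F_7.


c = [5, 4, 5, 4, 6]

Message polynomial: m(x) = 2 + 1·x + 3·x^2 (mod 7).
For each evaluation point α_i, compute m(α_i) mod 7:
  α_1 = 4: Horner steps 3 → 6 → 5, so m(4) = 5.
  α_2 = 6: Horner steps 3 → 5 → 4, so m(6) = 4.
  α_3 = 5: Horner steps 3 → 2 → 5, so m(5) = 5.
  α_4 = 3: Horner steps 3 → 3 → 4, so m(3) = 4.
  α_5 = 1: Horner steps 3 → 4 → 6, so m(1) = 6.
Codeword c = [5, 4, 5, 4, 6] ∈ F_7^5.


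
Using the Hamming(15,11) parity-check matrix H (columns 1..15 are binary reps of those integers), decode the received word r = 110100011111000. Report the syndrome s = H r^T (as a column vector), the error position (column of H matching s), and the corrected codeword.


s = (1, 0, 1, 1)^T, error position = 11, corrected codeword c = 110100011101000

Compute s = H r^T mod 2 one row at a time:
  s_1 = 1 + 1 + 1 + 1 + 1 + 0 + 0 + 0 = 5 ≡ 1 (mod 2).
  s_2 = 1 + 0 + 0 + 0 + 1 + 0 + 0 + 0 = 2 ≡ 0 (mod 2).
  s_3 = 1 + 0 + 0 + 0 + 1 + 1 + 0 + 0 = 3 ≡ 1 (mod 2).
  s_4 = 1 + 0 + 0 + 0 + 1 + 1 + 0 + 0 = 3 ≡ 1 (mod 2).
s = (1, 0, 1, 1)^T — this equals column 11 of H (binary 1011), so error is at position 11.
Correct: flip bit 11 of r = 110100011111000 to get c = 110100011101000.


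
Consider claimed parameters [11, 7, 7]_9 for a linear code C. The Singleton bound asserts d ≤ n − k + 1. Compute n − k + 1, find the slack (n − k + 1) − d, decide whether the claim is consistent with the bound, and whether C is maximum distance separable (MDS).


Singleton RHS = n − k + 1 = 5, slack = -2, bound violated (no such code; not MDS).

Singleton bound: d ≤ n − k + 1.
Here n = 11, k = 7, so n − k + 1 = 5.
Given d = 7, check d ≤ 5: NO.
Slack = (n − k + 1) − d = -2.
The slack is negative: d = 7 exceeds n − k + 1 = 5 by 2, so the Singleton bound is violated and no linear [11, 7, 7]_9 code can exist. In particular it is not MDS (MDS requires d = n − k + 1 exactly).
Description: the claimed parameters are [11, 7, 7]_9; such a code would be impossible (violates the Singleton bound).


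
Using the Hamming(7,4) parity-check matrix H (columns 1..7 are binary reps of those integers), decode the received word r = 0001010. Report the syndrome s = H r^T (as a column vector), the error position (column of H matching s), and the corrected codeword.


s = (0, 1, 0)^T, error position = 2, corrected codeword c = 0101010

Compute s = H r^T mod 2 one row at a time:
  s_1 = 1 + 0 + 1 + 0 = 2 ≡ 0 (mod 2).
  s_2 = 0 + 0 + 1 + 0 = 1 ≡ 1 (mod 2).
  s_3 = 0 + 0 + 0 + 0 = 0 ≡ 0 (mod 2).
s = (0, 1, 0)^T — this equals column 2 of H (binary 010), so error is at position 2.
Correct: flip bit 2 of r = 0001010 to get c = 0101010.


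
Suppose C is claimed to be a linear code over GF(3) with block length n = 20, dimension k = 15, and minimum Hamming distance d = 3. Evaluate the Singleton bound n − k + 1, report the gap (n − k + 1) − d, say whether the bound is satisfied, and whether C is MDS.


Singleton RHS = n − k + 1 = 6, slack = 3, bound satisfied, not MDS.

Singleton bound: d ≤ n − k + 1.
Here n = 20, k = 15, so n − k + 1 = 6.
Given d = 3, check d ≤ 6: YES.
Slack = (n − k + 1) − d = 3.
The code is NOT MDS (slack = 3 > 0).
Description: the claimed parameters are [20, 15, 3]_3; such a code would be non-MDS.


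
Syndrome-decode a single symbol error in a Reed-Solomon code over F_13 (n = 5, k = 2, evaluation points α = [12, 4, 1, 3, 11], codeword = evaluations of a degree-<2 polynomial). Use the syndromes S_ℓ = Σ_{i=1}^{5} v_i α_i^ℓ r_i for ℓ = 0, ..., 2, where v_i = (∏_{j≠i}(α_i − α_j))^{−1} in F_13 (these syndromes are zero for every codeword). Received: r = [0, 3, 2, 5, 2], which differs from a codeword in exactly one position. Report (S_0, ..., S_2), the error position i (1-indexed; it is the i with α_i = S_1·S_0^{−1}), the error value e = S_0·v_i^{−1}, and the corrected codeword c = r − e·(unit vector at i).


S = (11, 11, 11), error at position 3, error magnitude e = 6, c = [0, 3, 9, 5, 2].

Step 1: column multipliers v_i = (∏_{j≠i}(α_i − α_j))^{−1} mod 13.
  i = 1 (α = 12): (12−4)(12−1)(12−3)(12−11) = 8·11·9·1 = 792 ≡ 12, so v_1 = 12^{−1} = 12 (mod 13).
  i = 2 (α = 4): (4−12)(4−1)(4−3)(4−11) = (−8)·3·1·(−7) = 168 ≡ 12, so v_2 = 12^{−1} = 12 (mod 13).
  i = 3 (α = 1): (1−12)(1−4)(1−3)(1−11) = (−11)·(−3)·(−2)·(−10) = 660 ≡ 10, so v_3 = 10^{−1} = 4 (mod 13).
  i = 4 (α = 3): (3−12)(3−4)(3−1)(3−11) = (−9)·(−1)·2·(−8) = −144 ≡ 12, so v_4 = 12^{−1} = 12 (mod 13).
  i = 5 (α = 11): (11−12)(11−4)(11−1)(11−3) = (−1)·7·10·8 = −560 ≡ 12, so v_5 = 12^{−1} = 12 (mod 13).
  v = [12, 12, 4, 12, 12].
Step 2: syndromes of r = [0, 3, 2, 5, 2] (all sums mod 13).
  S_0 = Σ v_i r_i = 12·0 + 12·3 + 4·2 + 12·5 + 12·2 = 128 ≡ 11.
  S_1 = Σ v_i α_i r_i = 12·12·0 + 12·4·3 + 4·1·2 + 12·3·5 + 12·11·2 = 596 ≡ 11.
  α_i^2 mod 13 = [1, 3, 1, 9, 4].
  S_2 = Σ v_i α_i^2 r_i = 12·1·0 + 12·3·3 + 4·1·2 + 12·9·5 + 12·4·2 = 752 ≡ 11.
  S = (11, 11, 11) ≠ 0, so r is not a codeword (an error is present).
Step 3: locate the error. For a single error e at position i, S_ℓ = v_i·e·α_i^ℓ, so α_err = S_1/S_0.
  S_0^{−1} = 11^{−1} = 6 (mod 13), so α_err = 11·6 = 66 ≡ 1 = α_3. Error position i = 3.
  Consistency check: S_2/S_1 = 11·6 = 66 ≡ 1 = α_err ✓ (single-error assumption holds).
Step 4: error magnitude e = S_0/v_3 = S_0·∏_{j≠3}(α_3 − α_j) = 11·10 = 110 ≡ 6 (mod 13).
Step 5: correct position 3: c_3 = r_3 − e = 2 − 6 ≡ 9 (mod 13). Hence c = [0, 3, 9, 5, 2].
  Check: interpolating c through the α_i gives m(x) = 11 + 11·x (degree < 2) with m(α_i) = c_i for every i, so c is indeed a codeword.


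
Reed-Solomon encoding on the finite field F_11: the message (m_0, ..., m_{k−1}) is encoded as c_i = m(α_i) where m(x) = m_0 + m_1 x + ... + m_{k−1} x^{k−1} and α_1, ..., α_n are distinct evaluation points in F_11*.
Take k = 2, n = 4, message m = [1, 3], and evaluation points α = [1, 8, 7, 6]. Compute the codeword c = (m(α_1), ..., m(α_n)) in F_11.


c = [4, 3, 0, 8]

Message polynomial: m(x) = 1 + 3·x (mod 11).
For each evaluation point α_i, compute m(α_i) mod 11:
  α_1 = 1: Horner steps 3 → 4, so m(1) = 4.
  α_2 = 8: Horner steps 3 → 3, so m(8) = 3.
  α_3 = 7: Horner steps 3 → 0, so m(7) = 0.
  α_4 = 6: Horner steps 3 → 8, so m(6) = 8.
Codeword c = [4, 3, 0, 8] ∈ F_11^4.


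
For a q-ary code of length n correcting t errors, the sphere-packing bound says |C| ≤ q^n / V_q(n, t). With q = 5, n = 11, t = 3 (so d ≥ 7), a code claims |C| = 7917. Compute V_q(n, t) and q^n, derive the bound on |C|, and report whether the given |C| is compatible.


V_q(n, t) = 11485, q^n = 48828125, Hamming bound = 4251, |C| = 7917 > bound (violated).

Step 1: Compute V_q(n, t) = Σ_{j=0}^3 C(n, j) (q−1)^j.
  j = 0: C(11,0)·(4)^0 = 1·1 = 1.
  j = 1: C(11,1)·(4)^1 = 11·4 = 44.
  j = 2: C(11,2)·(4)^2 = 55·16 = 880.
  j = 3: C(11,3)·(4)^3 = 165·64 = 10560.
  V_q(n, t) = 1 + 44 + 880 + 10560 = 11485.
Step 2: q^n = 5^11 = 48828125.
Step 3: Hamming bound ⌊q^n / V_q(n,t)⌋ = ⌊48828125/11485⌋ = 4251.
Step 4: Compare |C| = 7917 to 4251: violated.
The claimed |C| lies above the Hamming bound, so no 5-ary code of length 11 with d ≥ 7 can have 7917 codewords.


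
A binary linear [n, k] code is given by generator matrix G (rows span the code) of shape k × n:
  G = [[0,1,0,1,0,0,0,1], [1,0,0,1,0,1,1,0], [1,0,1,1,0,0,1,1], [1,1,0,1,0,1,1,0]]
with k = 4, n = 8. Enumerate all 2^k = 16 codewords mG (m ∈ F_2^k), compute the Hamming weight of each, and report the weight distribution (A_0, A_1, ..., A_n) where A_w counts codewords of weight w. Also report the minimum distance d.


Weight distribution: A_0 = 1, A_1 = 1, A_2 = 1, A_3 = 4, A_4 = 5, A_5 = 3, A_6 = 1. Minimum distance d = 1.

Enumerate all 2^4 = 16 messages m ∈ F_2^4.
For each, compute codeword c = mG in F_2^8, then tally its weight.
  m = 0000 → c = 00000000, weight = 0.
  m = 1000 → c = 01010001, weight = 3.
  m = 0100 → c = 10010110, weight = 4.
  m = 1100 → c = 11000111, weight = 5.
  m = 0010 → c = 10110011, weight = 5.
  m = 1010 → c = 11100010, weight = 4.
  m = 0110 → c = 00100101, weight = 3.
  m = 1110 → c = 01110100, weight = 4.
  m = 0001 → c = 11010110, weight = 5.
  m = 1001 → c = 10000111, weight = 4.
  m = 0101 → c = 01000000, weight = 1.
  m = 1101 → c = 00010001, weight = 2.
  m = 0011 → c = 01100101, weight = 4.
  m = 1011 → c = 00110100, weight = 3.
  m = 0111 → c = 11110011, weight = 6.
  m = 1111 → c = 10100010, weight = 3.
Tally weights:
  weight 0: 1 codewords.
  weight 1: 1 codewords.
  weight 2: 1 codewords.
  weight 3: 4 codewords.
  weight 4: 5 codewords.
  weight 5: 3 codewords.
  weight 6: 1 codewords.
Minimum distance d = smallest w > 0 with A_w > 0 = 1.
Sanity: Σ A_w = 16 = 2^4 = 16 ✓.


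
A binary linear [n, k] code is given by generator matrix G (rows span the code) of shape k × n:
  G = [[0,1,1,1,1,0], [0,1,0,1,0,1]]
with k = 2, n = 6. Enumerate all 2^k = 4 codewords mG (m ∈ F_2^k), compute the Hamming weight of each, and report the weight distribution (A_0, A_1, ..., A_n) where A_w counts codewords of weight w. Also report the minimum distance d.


Weight distribution: A_0 = 1, A_3 = 2, A_4 = 1. Minimum distance d = 3.

Enumerate all 2^2 = 4 messages m ∈ F_2^2.
For each, compute codeword c = mG in F_2^6, then tally its weight.
  m = 00 → c = 000000, weight = 0.
  m = 10 → c = 011110, weight = 4.
  m = 01 → c = 010101, weight = 3.
  m = 11 → c = 001011, weight = 3.
Tally weights:
  weight 0: 1 codewords.
  weight 3: 2 codewords.
  weight 4: 1 codewords.
Minimum distance d = smallest w > 0 with A_w > 0 = 3.
Sanity: Σ A_w = 4 = 2^2 = 4 ✓.


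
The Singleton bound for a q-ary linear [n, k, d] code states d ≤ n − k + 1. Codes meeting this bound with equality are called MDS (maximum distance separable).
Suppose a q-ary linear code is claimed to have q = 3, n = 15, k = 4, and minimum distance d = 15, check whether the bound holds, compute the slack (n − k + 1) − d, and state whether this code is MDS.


Singleton RHS = n − k + 1 = 12, slack = -3, bound violated (no such code; not MDS).

Singleton bound: d ≤ n − k + 1.
Here n = 15, k = 4, so n − k + 1 = 12.
Given d = 15, check d ≤ 12: NO.
Slack = (n − k + 1) − d = -3.
The slack is negative: d = 15 exceeds n − k + 1 = 12 by 3, so the Singleton bound is violated and no linear [15, 4, 15]_3 code can exist. In particular it is not MDS (MDS requires d = n − k + 1 exactly).
Description: the claimed parameters are [15, 4, 15]_3; such a code would be impossible (violates the Singleton bound).


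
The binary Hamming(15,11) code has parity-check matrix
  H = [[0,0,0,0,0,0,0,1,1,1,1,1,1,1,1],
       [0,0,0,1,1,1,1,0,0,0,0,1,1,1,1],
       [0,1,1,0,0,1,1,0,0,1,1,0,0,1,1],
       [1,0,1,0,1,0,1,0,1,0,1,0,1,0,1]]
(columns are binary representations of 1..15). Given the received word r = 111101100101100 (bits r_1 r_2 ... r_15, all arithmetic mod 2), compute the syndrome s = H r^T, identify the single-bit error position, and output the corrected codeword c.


s = (1, 1, 1, 0)^T, error position = 14, corrected codeword c = 111101100101110

Compute s = H r^T mod 2 one row at a time:
  s_1 = 0 + 0 + 1 + 0 + 1 + 1 + 0 + 0 = 3 ≡ 1 (mod 2).
  s_2 = 1 + 0 + 1 + 1 + 1 + 1 + 0 + 0 = 5 ≡ 1 (mod 2).
  s_3 = 1 + 1 + 1 + 1 + 1 + 0 + 0 + 0 = 5 ≡ 1 (mod 2).
  s_4 = 1 + 1 + 0 + 1 + 0 + 0 + 1 + 0 = 4 ≡ 0 (mod 2).
s = (1, 1, 1, 0)^T — this equals column 14 of H (binary 1110), so error is at position 14.
Correct: flip bit 14 of r = 111101100101100 to get c = 111101100101110.


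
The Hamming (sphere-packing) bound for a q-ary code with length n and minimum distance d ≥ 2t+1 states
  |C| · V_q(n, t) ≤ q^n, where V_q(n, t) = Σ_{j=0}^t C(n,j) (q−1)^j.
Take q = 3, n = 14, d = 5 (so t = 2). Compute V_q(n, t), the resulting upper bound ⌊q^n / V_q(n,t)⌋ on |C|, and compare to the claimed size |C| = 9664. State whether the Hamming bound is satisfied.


V_q(n, t) = 393, q^n = 4782969, Hamming bound = 12170, |C| = 9664 ≤ bound (satisfied).

Step 1: Compute V_q(n, t) = Σ_{j=0}^2 C(n, j) (q−1)^j.
  j = 0: C(14,0)·(2)^0 = 1·1 = 1.
  j = 1: C(14,1)·(2)^1 = 14·2 = 28.
  j = 2: C(14,2)·(2)^2 = 91·4 = 364.
  V_q(n, t) = 1 + 28 + 364 = 393.
Step 2: q^n = 3^14 = 4782969.
Step 3: Hamming bound ⌊q^n / V_q(n,t)⌋ = ⌊4782969/393⌋ = 12170.
Step 4: Compare |C| = 9664 to 12170: satisfied.
The claimed |C| lies below the Hamming bound.


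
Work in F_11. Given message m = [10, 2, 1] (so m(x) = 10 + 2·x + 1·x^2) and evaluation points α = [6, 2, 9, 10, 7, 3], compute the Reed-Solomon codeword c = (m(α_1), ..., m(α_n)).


c = [3, 7, 10, 9, 7, 3]

Message polynomial: m(x) = 10 + 2·x + 1·x^2 (mod 11).
For each evaluation point α_i, compute m(α_i) mod 11:
  α_1 = 6: Horner steps 1 → 8 → 3, so m(6) = 3.
  α_2 = 2: Horner steps 1 → 4 → 7, so m(2) = 7.
  α_3 = 9: Horner steps 1 → 0 → 10, so m(9) = 10.
  α_4 = 10: Horner steps 1 → 1 → 9, so m(10) = 9.
  α_5 = 7: Horner steps 1 → 9 → 7, so m(7) = 7.
  α_6 = 3: Horner steps 1 → 5 → 3, so m(3) = 3.
Codeword c = [3, 7, 10, 9, 7, 3] ∈ F_11^6.


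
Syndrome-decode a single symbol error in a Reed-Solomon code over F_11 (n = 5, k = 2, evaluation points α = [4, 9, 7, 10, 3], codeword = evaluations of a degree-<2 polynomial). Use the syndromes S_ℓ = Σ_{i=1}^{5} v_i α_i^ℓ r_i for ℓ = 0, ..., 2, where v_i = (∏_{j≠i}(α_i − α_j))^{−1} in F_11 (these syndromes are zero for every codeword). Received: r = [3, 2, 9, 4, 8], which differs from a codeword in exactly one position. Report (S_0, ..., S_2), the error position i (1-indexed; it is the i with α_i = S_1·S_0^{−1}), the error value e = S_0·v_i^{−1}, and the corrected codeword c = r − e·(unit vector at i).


S = (6, 7, 10), error at position 5, error magnitude e = 7, c = [3, 2, 9, 4, 1].

Step 1: column multipliers v_i = (∏_{j≠i}(α_i − α_j))^{−1} mod 11.
  i = 1 (α = 4): (4−9)(4−7)(4−10)(4−3) = (−5)·(−3)·(−6)·1 = −90 ≡ 9, so v_1 = 9^{−1} = 5 (mod 11).
  i = 2 (α = 9): (9−4)(9−7)(9−10)(9−3) = 5·2·(−1)·6 = −60 ≡ 6, so v_2 = 6^{−1} = 2 (mod 11).
  i = 3 (α = 7): (7−4)(7−9)(7−10)(7−3) = 3·(−2)·(−3)·4 = 72 ≡ 6, so v_3 = 6^{−1} = 2 (mod 11).
  i = 4 (α = 10): (10−4)(10−9)(10−7)(10−3) = 6·1·3·7 = 126 ≡ 5, so v_4 = 5^{−1} = 9 (mod 11).
  i = 5 (α = 3): (3−4)(3−9)(3−7)(3−10) = (−1)·(−6)·(−4)·(−7) = 168 ≡ 3, so v_5 = 3^{−1} = 4 (mod 11).
  v = [5, 2, 2, 9, 4].
Step 2: syndromes of r = [3, 2, 9, 4, 8] (all sums mod 11).
  S_0 = Σ v_i r_i = 5·3 + 2·2 + 2·9 + 9·4 + 4·8 = 105 ≡ 6.
  S_1 = Σ v_i α_i r_i = 5·4·3 + 2·9·2 + 2·7·9 + 9·10·4 + 4·3·8 = 678 ≡ 7.
  α_i^2 mod 11 = [5, 4, 5, 1, 9].
  S_2 = Σ v_i α_i^2 r_i = 5·5·3 + 2·4·2 + 2·5·9 + 9·1·4 + 4·9·8 = 505 ≡ 10.
  S = (6, 7, 10) ≠ 0, so r is not a codeword (an error is present).
Step 3: locate the error. For a single error e at position i, S_ℓ = v_i·e·α_i^ℓ, so α_err = S_1/S_0.
  S_0^{−1} = 6^{−1} = 2 (mod 11), so α_err = 7·2 = 14 ≡ 3 = α_5. Error position i = 5.
  Consistency check: S_2/S_1 = 10·8 = 80 ≡ 3 = α_err ✓ (single-error assumption holds).
Step 4: error magnitude e = S_0/v_5 = S_0·∏_{j≠5}(α_5 − α_j) = 6·3 = 18 ≡ 7 (mod 11).
Step 5: correct position 5: c_5 = r_5 − e = 8 − 7 ≡ 1 (mod 11). Hence c = [3, 2, 9, 4, 1].
  Check: interpolating c through the α_i gives m(x) = 6 + 2·x (degree < 2) with m(α_i) = c_i for every i, so c is indeed a codeword.


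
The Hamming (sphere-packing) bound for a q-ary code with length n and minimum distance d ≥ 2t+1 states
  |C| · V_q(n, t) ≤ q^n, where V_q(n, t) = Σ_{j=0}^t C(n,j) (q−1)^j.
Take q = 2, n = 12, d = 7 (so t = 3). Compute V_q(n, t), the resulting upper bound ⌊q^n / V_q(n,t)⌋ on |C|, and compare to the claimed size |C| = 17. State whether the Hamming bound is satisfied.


V_q(n, t) = 299, q^n = 4096, Hamming bound = 13, |C| = 17 > bound (violated).

Step 1: Compute V_q(n, t) = Σ_{j=0}^3 C(n, j) (q−1)^j.
  j = 0: C(12,0)·(1)^0 = 1·1 = 1.
  j = 1: C(12,1)·(1)^1 = 12·1 = 12.
  j = 2: C(12,2)·(1)^2 = 66·1 = 66.
  j = 3: C(12,3)·(1)^3 = 220·1 = 220.
  V_q(n, t) = 1 + 12 + 66 + 220 = 299.
Step 2: q^n = 2^12 = 4096.
Step 3: Hamming bound ⌊q^n / V_q(n,t)⌋ = ⌊4096/299⌋ = 13.
Step 4: Compare |C| = 17 to 13: violated.
The claimed |C| lies above the Hamming bound, so no 2-ary code of length 12 with d ≥ 7 can have 17 codewords.


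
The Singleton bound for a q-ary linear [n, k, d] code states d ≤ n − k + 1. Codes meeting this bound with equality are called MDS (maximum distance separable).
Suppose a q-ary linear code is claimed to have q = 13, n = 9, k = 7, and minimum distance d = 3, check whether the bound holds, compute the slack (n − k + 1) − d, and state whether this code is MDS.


Singleton RHS = n − k + 1 = 3, slack = 0, bound satisfied, MDS.

Singleton bound: d ≤ n − k + 1.
Here n = 9, k = 7, so n − k + 1 = 3.
Given d = 3, check d ≤ 3: YES.
Slack = (n − k + 1) − d = 0.
The code is MDS (slack = 0).
Description: the claimed parameters are [9, 7, 3]_13; such a code would be MDS (meets Singleton bound).


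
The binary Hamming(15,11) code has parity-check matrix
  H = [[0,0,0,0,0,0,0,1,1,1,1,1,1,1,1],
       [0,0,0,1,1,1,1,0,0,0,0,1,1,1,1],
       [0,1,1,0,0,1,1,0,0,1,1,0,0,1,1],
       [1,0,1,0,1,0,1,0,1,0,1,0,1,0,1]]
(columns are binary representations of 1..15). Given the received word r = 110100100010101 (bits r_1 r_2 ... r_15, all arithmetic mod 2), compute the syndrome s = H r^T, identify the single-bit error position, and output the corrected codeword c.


s = (1, 0, 0, 1)^T, error position = 9, corrected codeword c = 110100101010101

Compute s = H r^T mod 2 one row at a time:
  s_1 = 0 + 0 + 0 + 1 + 0 + 1 + 0 + 1 = 3 ≡ 1 (mod 2).
  s_2 = 1 + 0 + 0 + 1 + 0 + 1 + 0 + 1 = 4 ≡ 0 (mod 2).
  s_3 = 1 + 0 + 0 + 1 + 0 + 1 + 0 + 1 = 4 ≡ 0 (mod 2).
  s_4 = 1 + 0 + 0 + 1 + 0 + 1 + 1 + 1 = 5 ≡ 1 (mod 2).
s = (1, 0, 0, 1)^T — this equals column 9 of H (binary 1001), so error is at position 9.
Correct: flip bit 9 of r = 110100100010101 to get c = 110100101010101.


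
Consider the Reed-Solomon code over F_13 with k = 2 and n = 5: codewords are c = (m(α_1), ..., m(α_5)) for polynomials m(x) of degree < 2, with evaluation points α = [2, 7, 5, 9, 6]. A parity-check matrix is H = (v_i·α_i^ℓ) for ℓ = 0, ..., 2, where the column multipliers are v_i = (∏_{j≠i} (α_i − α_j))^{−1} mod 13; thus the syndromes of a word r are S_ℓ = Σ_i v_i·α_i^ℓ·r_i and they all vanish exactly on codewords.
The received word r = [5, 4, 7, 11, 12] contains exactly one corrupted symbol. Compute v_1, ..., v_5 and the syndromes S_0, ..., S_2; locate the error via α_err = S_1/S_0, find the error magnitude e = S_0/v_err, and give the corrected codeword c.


S = (3, 1, 9), error at position 4, error magnitude e = 10, c = [5, 4, 7, 1, 12].

Step 1: column multipliers v_i = (∏_{j≠i}(α_i − α_j))^{−1} mod 13.
  i = 1 (α = 2): (2−7)(2−5)(2−9)(2−6) = (−5)·(−3)·(−7)·(−4) = 420 ≡ 4, so v_1 = 4^{−1} = 10 (mod 13).
  i = 2 (α = 7): (7−2)(7−5)(7−9)(7−6) = 5·2·(−2)·1 = −20 ≡ 6, so v_2 = 6^{−1} = 11 (mod 13).
  i = 3 (α = 5): (5−2)(5−7)(5−9)(5−6) = 3·(−2)·(−4)·(−1) = −24 ≡ 2, so v_3 = 2^{−1} = 7 (mod 13).
  i = 4 (α = 9): (9−2)(9−7)(9−5)(9−6) = 7·2·4·3 = 168 ≡ 12, so v_4 = 12^{−1} = 12 (mod 13).
  i = 5 (α = 6): (6−2)(6−7)(6−5)(6−9) = 4·(−1)·1·(−3) = 12 ≡ 12, so v_5 = 12^{−1} = 12 (mod 13).
  v = [10, 11, 7, 12, 12].
Step 2: syndromes of r = [5, 4, 7, 11, 12] (all sums mod 13).
  S_0 = Σ v_i r_i = 10·5 + 11·4 + 7·7 + 12·11 + 12·12 = 419 ≡ 3.
  S_1 = Σ v_i α_i r_i = 10·2·5 + 11·7·4 + 7·5·7 + 12·9·11 + 12·6·12 = 2705 ≡ 1.
  α_i^2 mod 13 = [4, 10, 12, 3, 10].
  S_2 = Σ v_i α_i^2 r_i = 10·4·5 + 11·10·4 + 7·12·7 + 12·3·11 + 12·10·12 = 3064 ≡ 9.
  S = (3, 1, 9) ≠ 0, so r is not a codeword (an error is present).
Step 3: locate the error. For a single error e at position i, S_ℓ = v_i·e·α_i^ℓ, so α_err = S_1/S_0.
  S_0^{−1} = 3^{−1} = 9 (mod 13), so α_err = 1·9 = 9 ≡ 9 = α_4. Error position i = 4.
  Consistency check: S_2/S_1 = 9·1 = 9 ≡ 9 = α_err ✓ (single-error assumption holds).
Step 4: error magnitude e = S_0/v_4 = S_0·∏_{j≠4}(α_4 − α_j) = 3·12 = 36 ≡ 10 (mod 13).
Step 5: correct position 4: c_4 = r_4 − e = 11 − 10 ≡ 1 (mod 13). Hence c = [5, 4, 7, 1, 12].
  Check: interpolating c through the α_i gives m(x) = 8 + 5·x (degree < 2) with m(α_i) = c_i for every i, so c is indeed a codeword.


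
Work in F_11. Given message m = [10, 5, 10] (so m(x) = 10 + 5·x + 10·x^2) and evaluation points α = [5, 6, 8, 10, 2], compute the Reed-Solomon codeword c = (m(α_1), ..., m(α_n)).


c = [10, 4, 8, 4, 5]

Message polynomial: m(x) = 10 + 5·x + 10·x^2 (mod 11).
For each evaluation point α_i, compute m(α_i) mod 11:
  α_1 = 5: Horner steps 10 → 0 → 10, so m(5) = 10.
  α_2 = 6: Horner steps 10 → 10 → 4, so m(6) = 4.
  α_3 = 8: Horner steps 10 → 8 → 8, so m(8) = 8.
  α_4 = 10: Horner steps 10 → 6 → 4, so m(10) = 4.
  α_5 = 2: Horner steps 10 → 3 → 5, so m(2) = 5.
Codeword c = [10, 4, 8, 4, 5] ∈ F_11^5.


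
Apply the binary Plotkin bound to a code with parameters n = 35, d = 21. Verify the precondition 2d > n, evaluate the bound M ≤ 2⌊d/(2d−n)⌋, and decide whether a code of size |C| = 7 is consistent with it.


Plotkin bound M ≤ 6; given |C| = 7 > bound (violated).

Check applicability: 2d = 42, n = 35.
2d − n = 7 > 0, so Plotkin applies.
Compute d/(2d−n) = 21/7 ≈ 3.0000.
⌊d/(2d−n)⌋ = 3.
Plotkin bound: M ≤ 2·3 = 6.
Given |C| = 7, check: VIOLATED.
This |C| is above the Plotkin bound, so no binary code with n = 35, d = 21 and 7 codewords exists.


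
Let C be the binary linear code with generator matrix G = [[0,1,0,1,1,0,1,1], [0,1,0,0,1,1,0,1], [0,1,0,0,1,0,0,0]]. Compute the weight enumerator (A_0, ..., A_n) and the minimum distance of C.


Weight distribution: A_0 = 1, A_2 = 2, A_3 = 2, A_4 = 1, A_5 = 2. Minimum distance d = 2.

Enumerate all 2^3 = 8 messages m ∈ F_2^3.
For each, compute codeword c = mG in F_2^8, then tally its weight.
  m = 000 → c = 00000000, weight = 0.
  m = 100 → c = 01011011, weight = 5.
  m = 010 → c = 01001101, weight = 4.
  m = 110 → c = 00010110, weight = 3.
  m = 001 → c = 01001000, weight = 2.
  m = 101 → c = 00010011, weight = 3.
  m = 011 → c = 00000101, weight = 2.
  m = 111 → c = 01011110, weight = 5.
Tally weights:
  weight 0: 1 codewords.
  weight 2: 2 codewords.
  weight 3: 2 codewords.
  weight 4: 1 codewords.
  weight 5: 2 codewords.
Minimum distance d = smallest w > 0 with A_w > 0 = 2.
Sanity: Σ A_w = 8 = 2^3 = 8 ✓.


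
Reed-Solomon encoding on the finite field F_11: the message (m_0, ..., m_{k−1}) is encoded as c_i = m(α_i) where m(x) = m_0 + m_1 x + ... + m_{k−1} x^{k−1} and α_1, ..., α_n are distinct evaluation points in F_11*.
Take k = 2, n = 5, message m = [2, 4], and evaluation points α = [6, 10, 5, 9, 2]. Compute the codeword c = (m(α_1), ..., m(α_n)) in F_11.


c = [4, 9, 0, 5, 10]

Message polynomial: m(x) = 2 + 4·x (mod 11).
For each evaluation point α_i, compute m(α_i) mod 11:
  α_1 = 6: Horner steps 4 → 4, so m(6) = 4.
  α_2 = 10: Horner steps 4 → 9, so m(10) = 9.
  α_3 = 5: Horner steps 4 → 0, so m(5) = 0.
  α_4 = 9: Horner steps 4 → 5, so m(9) = 5.
  α_5 = 2: Horner steps 4 → 10, so m(2) = 10.
Codeword c = [4, 9, 0, 5, 10] ∈ F_11^5.


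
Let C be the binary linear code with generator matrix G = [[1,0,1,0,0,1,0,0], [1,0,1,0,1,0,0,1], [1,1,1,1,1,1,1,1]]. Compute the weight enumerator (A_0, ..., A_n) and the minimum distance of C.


Weight distribution: A_0 = 1, A_3 = 2, A_4 = 2, A_5 = 2, A_8 = 1. Minimum distance d = 3.

Enumerate all 2^3 = 8 messages m ∈ F_2^3.
For each, compute codeword c = mG in F_2^8, then tally its weight.
  m = 000 → c = 00000000, weight = 0.
  m = 100 → c = 10100100, weight = 3.
  m = 010 → c = 10101001, weight = 4.
  m = 110 → c = 00001101, weight = 3.
  m = 001 → c = 11111111, weight = 8.
  m = 101 → c = 01011011, weight = 5.
  m = 011 → c = 01010110, weight = 4.
  m = 111 → c = 11110010, weight = 5.
Tally weights:
  weight 0: 1 codewords.
  weight 3: 2 codewords.
  weight 4: 2 codewords.
  weight 5: 2 codewords.
  weight 8: 1 codewords.
Minimum distance d = smallest w > 0 with A_w > 0 = 3.
Sanity: Σ A_w = 8 = 2^3 = 8 ✓.


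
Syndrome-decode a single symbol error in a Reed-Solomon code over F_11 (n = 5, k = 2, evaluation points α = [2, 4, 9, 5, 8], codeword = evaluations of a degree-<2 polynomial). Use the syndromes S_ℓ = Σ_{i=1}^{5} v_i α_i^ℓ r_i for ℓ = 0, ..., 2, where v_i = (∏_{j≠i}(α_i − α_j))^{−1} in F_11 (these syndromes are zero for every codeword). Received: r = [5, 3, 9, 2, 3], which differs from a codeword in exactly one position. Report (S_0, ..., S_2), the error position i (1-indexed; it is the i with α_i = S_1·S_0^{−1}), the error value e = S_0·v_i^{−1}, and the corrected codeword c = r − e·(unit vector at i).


S = (3, 2, 5), error at position 5, error magnitude e = 4, c = [5, 3, 9, 2, 10].

Step 1: column multipliers v_i = (∏_{j≠i}(α_i − α_j))^{−1} mod 11.
  i = 1 (α = 2): (2−4)(2−9)(2−5)(2−8) = (−2)·(−7)·(−3)·(−6) = 252 ≡ 10, so v_1 = 10^{−1} = 10 (mod 11).
  i = 2 (α = 4): (4−2)(4−9)(4−5)(4−8) = 2·(−5)·(−1)·(−4) = −40 ≡ 4, so v_2 = 4^{−1} = 3 (mod 11).
  i = 3 (α = 9): (9−2)(9−4)(9−5)(9−8) = 7·5·4·1 = 140 ≡ 8, so v_3 = 8^{−1} = 7 (mod 11).
  i = 4 (α = 5): (5−2)(5−4)(5−9)(5−8) = 3·1·(−4)·(−3) = 36 ≡ 3, so v_4 = 3^{−1} = 4 (mod 11).
  i = 5 (α = 8): (8−2)(8−4)(8−9)(8−5) = 6·4·(−1)·3 = −72 ≡ 5, so v_5 = 5^{−1} = 9 (mod 11).
  v = [10, 3, 7, 4, 9].
Step 2: syndromes of r = [5, 3, 9, 2, 3] (all sums mod 11).
  S_0 = Σ v_i r_i = 10·5 + 3·3 + 7·9 + 4·2 + 9·3 = 157 ≡ 3.
  S_1 = Σ v_i α_i r_i = 10·2·5 + 3·4·3 + 7·9·9 + 4·5·2 + 9·8·3 = 959 ≡ 2.
  α_i^2 mod 11 = [4, 5, 4, 3, 9].
  S_2 = Σ v_i α_i^2 r_i = 10·4·5 + 3·5·3 + 7·4·9 + 4·3·2 + 9·9·3 = 764 ≡ 5.
  S = (3, 2, 5) ≠ 0, so r is not a codeword (an error is present).
Step 3: locate the error. For a single error e at position i, S_ℓ = v_i·e·α_i^ℓ, so α_err = S_1/S_0.
  S_0^{−1} = 3^{−1} = 4 (mod 11), so α_err = 2·4 = 8 ≡ 8 = α_5. Error position i = 5.
  Consistency check: S_2/S_1 = 5·6 = 30 ≡ 8 = α_err ✓ (single-error assumption holds).
Step 4: error magnitude e = S_0/v_5 = S_0·∏_{j≠5}(α_5 − α_j) = 3·5 = 15 ≡ 4 (mod 11).
Step 5: correct position 5: c_5 = r_5 − e = 3 − 4 ≡ 10 (mod 11). Hence c = [5, 3, 9, 2, 10].
  Check: interpolating c through the α_i gives m(x) = 7 + 10·x (degree < 2) with m(α_i) = c_i for every i, so c is indeed a codeword.


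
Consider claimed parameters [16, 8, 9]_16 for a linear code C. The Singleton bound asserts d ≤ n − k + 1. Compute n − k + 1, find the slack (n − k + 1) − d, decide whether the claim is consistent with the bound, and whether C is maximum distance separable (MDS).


Singleton RHS = n − k + 1 = 9, slack = 0, bound satisfied, MDS.

Singleton bound: d ≤ n − k + 1.
Here n = 16, k = 8, so n − k + 1 = 9.
Given d = 9, check d ≤ 9: YES.
Slack = (n − k + 1) − d = 0.
The code is MDS (slack = 0).
Description: the claimed parameters are [16, 8, 9]_16; such a code would be MDS (meets Singleton bound).


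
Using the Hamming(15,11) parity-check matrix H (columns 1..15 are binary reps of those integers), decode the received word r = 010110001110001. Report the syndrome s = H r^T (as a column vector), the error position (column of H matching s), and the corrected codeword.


s = (0, 1, 0, 0)^T, error position = 4, corrected codeword c = 010010001110001

Compute s = H r^T mod 2 one row at a time:
  s_1 = 0 + 1 + 1 + 1 + 0 + 0 + 0 + 1 = 4 ≡ 0 (mod 2).
  s_2 = 1 + 1 + 0 + 0 + 0 + 0 + 0 + 1 = 3 ≡ 1 (mod 2).
  s_3 = 1 + 0 + 0 + 0 + 1 + 1 + 0 + 1 = 4 ≡ 0 (mod 2).
  s_4 = 0 + 0 + 1 + 0 + 1 + 1 + 0 + 1 = 4 ≡ 0 (mod 2).
s = (0, 1, 0, 0)^T — this equals column 4 of H (binary 0100), so error is at position 4.
Correct: flip bit 4 of r = 010110001110001 to get c = 010010001110001.


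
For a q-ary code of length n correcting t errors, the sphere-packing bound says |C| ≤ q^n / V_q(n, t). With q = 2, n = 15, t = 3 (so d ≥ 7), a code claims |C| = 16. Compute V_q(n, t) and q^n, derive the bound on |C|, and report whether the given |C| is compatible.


V_q(n, t) = 576, q^n = 32768, Hamming bound = 56, |C| = 16 ≤ bound (satisfied).

Step 1: Compute V_q(n, t) = Σ_{j=0}^3 C(n, j) (q−1)^j.
  j = 0: C(15,0)·(1)^0 = 1·1 = 1.
  j = 1: C(15,1)·(1)^1 = 15·1 = 15.
  j = 2: C(15,2)·(1)^2 = 105·1 = 105.
  j = 3: C(15,3)·(1)^3 = 455·1 = 455.
  V_q(n, t) = 1 + 15 + 105 + 455 = 576.
Step 2: q^n = 2^15 = 32768.
Step 3: Hamming bound ⌊q^n / V_q(n,t)⌋ = ⌊32768/576⌋ = 56.
Step 4: Compare |C| = 16 to 56: satisfied.
The claimed |C| lies below the Hamming bound.


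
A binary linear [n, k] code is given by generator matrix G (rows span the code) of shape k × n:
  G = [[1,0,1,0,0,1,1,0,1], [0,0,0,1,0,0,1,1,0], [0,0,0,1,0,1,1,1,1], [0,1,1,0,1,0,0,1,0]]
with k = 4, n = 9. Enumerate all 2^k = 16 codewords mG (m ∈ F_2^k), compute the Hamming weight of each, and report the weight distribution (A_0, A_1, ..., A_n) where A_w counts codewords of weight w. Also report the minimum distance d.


Weight distribution: A_0 = 1, A_2 = 1, A_3 = 2, A_4 = 3, A_5 = 4, A_6 = 3, A_7 = 2. Minimum distance d = 2.

Enumerate all 2^4 = 16 messages m ∈ F_2^4.
For each, compute codeword c = mG in F_2^9, then tally its weight.
  m = 0000 → c = 000000000, weight = 0.
  m = 1000 → c = 101001101, weight = 5.
  m = 0100 → c = 000100110, weight = 3.
  m = 1100 → c = 101101011, weight = 6.
  m = 0010 → c = 000101111, weight = 5.
  m = 1010 → c = 101100010, weight = 4.
  m = 0110 → c = 000001001, weight = 2.
  m = 1110 → c = 101000100, weight = 3.
  m = 0001 → c = 011010010, weight = 4.
  m = 1001 → c = 110011111, weight = 7.
  m = 0101 → c = 011110100, weight = 5.
  m = 1101 → c = 110111001, weight = 6.
  m = 0011 → c = 011111101, weight = 7.
  m = 1011 → c = 110110000, weight = 4.
  m = 0111 → c = 011011011, weight = 6.
  m = 1111 → c = 110010110, weight = 5.
Tally weights:
  weight 0: 1 codewords.
  weight 2: 1 codewords.
  weight 3: 2 codewords.
  weight 4: 3 codewords.
  weight 5: 4 codewords.
  weight 6: 3 codewords.
  weight 7: 2 codewords.
Minimum distance d = smallest w > 0 with A_w > 0 = 2.
Sanity: Σ A_w = 16 = 2^4 = 16 ✓.


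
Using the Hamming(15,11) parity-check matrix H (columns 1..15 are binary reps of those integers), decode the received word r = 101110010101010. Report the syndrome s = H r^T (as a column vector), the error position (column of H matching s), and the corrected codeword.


s = (0, 0, 1, 1)^T, error position = 3, corrected codeword c = 100110010101010

Compute s = H r^T mod 2 one row at a time:
  s_1 = 1 + 0 + 1 + 0 + 1 + 0 + 1 + 0 = 4 ≡ 0 (mod 2).
  s_2 = 1 + 1 + 0 + 0 + 1 + 0 + 1 + 0 = 4 ≡ 0 (mod 2).
  s_3 = 0 + 1 + 0 + 0 + 1 + 0 + 1 + 0 = 3 ≡ 1 (mod 2).
  s_4 = 1 + 1 + 1 + 0 + 0 + 0 + 0 + 0 = 3 ≡ 1 (mod 2).
s = (0, 0, 1, 1)^T — this equals column 3 of H (binary 0011), so error is at position 3.
Correct: flip bit 3 of r = 101110010101010 to get c = 100110010101010.


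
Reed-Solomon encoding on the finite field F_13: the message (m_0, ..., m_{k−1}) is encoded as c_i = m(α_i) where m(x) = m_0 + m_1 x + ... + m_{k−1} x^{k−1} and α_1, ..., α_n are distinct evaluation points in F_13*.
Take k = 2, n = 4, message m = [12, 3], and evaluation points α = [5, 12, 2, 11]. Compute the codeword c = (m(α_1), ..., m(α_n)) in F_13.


c = [1, 9, 5, 6]

Message polynomial: m(x) = 12 + 3·x (mod 13).
For each evaluation point α_i, compute m(α_i) mod 13:
  α_1 = 5: Horner steps 3 → 1, so m(5) = 1.
  α_2 = 12: Horner steps 3 → 9, so m(12) = 9.
  α_3 = 2: Horner steps 3 → 5, so m(2) = 5.
  α_4 = 11: Horner steps 3 → 6, so m(11) = 6.
Codeword c = [1, 9, 5, 6] ∈ F_13^4.


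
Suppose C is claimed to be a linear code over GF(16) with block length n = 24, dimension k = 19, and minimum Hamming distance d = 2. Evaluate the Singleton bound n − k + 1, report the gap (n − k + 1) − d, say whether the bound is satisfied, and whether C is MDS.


Singleton RHS = n − k + 1 = 6, slack = 4, bound satisfied, not MDS.

Singleton bound: d ≤ n − k + 1.
Here n = 24, k = 19, so n − k + 1 = 6.
Given d = 2, check d ≤ 6: YES.
Slack = (n − k + 1) − d = 4.
The code is NOT MDS (slack = 4 > 0).
Description: the claimed parameters are [24, 19, 2]_16; such a code would be non-MDS.


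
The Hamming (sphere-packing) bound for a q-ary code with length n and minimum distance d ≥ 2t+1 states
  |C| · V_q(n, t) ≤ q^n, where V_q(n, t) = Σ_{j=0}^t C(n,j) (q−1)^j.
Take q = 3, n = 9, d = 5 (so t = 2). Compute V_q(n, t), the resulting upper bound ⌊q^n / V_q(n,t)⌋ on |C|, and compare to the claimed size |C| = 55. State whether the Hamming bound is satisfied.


V_q(n, t) = 163, q^n = 19683, Hamming bound = 120, |C| = 55 ≤ bound (satisfied).

Step 1: Compute V_q(n, t) = Σ_{j=0}^2 C(n, j) (q−1)^j.
  j = 0: C(9,0)·(2)^0 = 1·1 = 1.
  j = 1: C(9,1)·(2)^1 = 9·2 = 18.
  j = 2: C(9,2)·(2)^2 = 36·4 = 144.
  V_q(n, t) = 1 + 18 + 144 = 163.
Step 2: q^n = 3^9 = 19683.
Step 3: Hamming bound ⌊q^n / V_q(n,t)⌋ = ⌊19683/163⌋ = 120.
Step 4: Compare |C| = 55 to 120: satisfied.
The claimed |C| lies below the Hamming bound.


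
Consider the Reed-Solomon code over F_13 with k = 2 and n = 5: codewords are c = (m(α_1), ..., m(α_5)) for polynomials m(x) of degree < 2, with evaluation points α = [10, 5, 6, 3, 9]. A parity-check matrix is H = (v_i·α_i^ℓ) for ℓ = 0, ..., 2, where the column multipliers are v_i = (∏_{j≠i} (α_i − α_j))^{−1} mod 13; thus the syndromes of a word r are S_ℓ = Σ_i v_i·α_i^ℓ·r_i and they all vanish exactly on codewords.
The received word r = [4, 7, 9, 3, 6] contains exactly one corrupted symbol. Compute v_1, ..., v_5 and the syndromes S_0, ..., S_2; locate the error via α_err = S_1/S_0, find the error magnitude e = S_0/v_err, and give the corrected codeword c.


S = (5, 6, 2), error at position 5, error magnitude e = 4, c = [4, 7, 9, 3, 2].

Step 1: column multipliers v_i = (∏_{j≠i}(α_i − α_j))^{−1} mod 13.
  i = 1 (α = 10): (10−5)(10−6)(10−3)(10−9) = 5·4·7·1 = 140 ≡ 10, so v_1 = 10^{−1} = 4 (mod 13).
  i = 2 (α = 5): (5−10)(5−6)(5−3)(5−9) = (−5)·(−1)·2·(−4) = −40 ≡ 12, so v_2 = 12^{−1} = 12 (mod 13).
  i = 3 (α = 6): (6−10)(6−5)(6−3)(6−9) = (−4)·1·3·(−3) = 36 ≡ 10, so v_3 = 10^{−1} = 4 (mod 13).
  i = 4 (α = 3): (3−10)(3−5)(3−6)(3−9) = (−7)·(−2)·(−3)·(−6) = 252 ≡ 5, so v_4 = 5^{−1} = 8 (mod 13).
  i = 5 (α = 9): (9−10)(9−5)(9−6)(9−3) = (−1)·4·3·6 = −72 ≡ 6, so v_5 = 6^{−1} = 11 (mod 13).
  v = [4, 12, 4, 8, 11].
Step 2: syndromes of r = [4, 7, 9, 3, 6] (all sums mod 13).
  S_0 = Σ v_i r_i = 4·4 + 12·7 + 4·9 + 8·3 + 11·6 = 226 ≡ 5.
  S_1 = Σ v_i α_i r_i = 4·10·4 + 12·5·7 + 4·6·9 + 8·3·3 + 11·9·6 = 1462 ≡ 6.
  α_i^2 mod 13 = [9, 12, 10, 9, 3].
  S_2 = Σ v_i α_i^2 r_i = 4·9·4 + 12·12·7 + 4·10·9 + 8·9·3 + 11·3·6 = 1926 ≡ 2.
  S = (5, 6, 2) ≠ 0, so r is not a codeword (an error is present).
Step 3: locate the error. For a single error e at position i, S_ℓ = v_i·e·α_i^ℓ, so α_err = S_1/S_0.
  S_0^{−1} = 5^{−1} = 8 (mod 13), so α_err = 6·8 = 48 ≡ 9 = α_5. Error position i = 5.
  Consistency check: S_2/S_1 = 2·11 = 22 ≡ 9 = α_err ✓ (single-error assumption holds).
Step 4: error magnitude e = S_0/v_5 = S_0·∏_{j≠5}(α_5 − α_j) = 5·6 = 30 ≡ 4 (mod 13).
Step 5: correct position 5: c_5 = r_5 − e = 6 − 4 ≡ 2 (mod 13). Hence c = [4, 7, 9, 3, 2].
  Check: interpolating c through the α_i gives m(x) = 10 + 2·x (degree < 2) with m(α_i) = c_i for every i, so c is indeed a codeword.
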